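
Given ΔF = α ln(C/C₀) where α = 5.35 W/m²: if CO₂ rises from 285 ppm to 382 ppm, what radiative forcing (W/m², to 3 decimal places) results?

CO₂: 5.35 × ln(382/285) = 5.35 × ln(1.34035) = 5.35 × 0.29293 = 1.5672 W/m².

ΔF = 1.567 W/m²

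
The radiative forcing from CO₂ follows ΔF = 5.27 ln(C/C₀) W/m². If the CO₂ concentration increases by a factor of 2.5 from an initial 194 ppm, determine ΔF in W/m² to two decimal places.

ΔF = 4.83 W/m²

ΔF = 5.27 × ln(2.5) = 5.27 × 0.91629 = 4.8288 W/m².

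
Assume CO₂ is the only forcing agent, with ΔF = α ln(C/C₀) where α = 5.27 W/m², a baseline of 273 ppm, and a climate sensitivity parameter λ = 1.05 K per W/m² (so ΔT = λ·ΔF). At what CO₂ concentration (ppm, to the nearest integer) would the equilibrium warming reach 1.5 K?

Required forcing: ΔF = ΔT/λ = 1.5/1.05 = 1.4286 W/m².
Then ln(C/273) = ΔF/5.27 = 1.4286/5.27 = 0.27108.
So C = 273 × e^0.27108 = 273 × 1.31138 = 358.01 ppm.

C ≈ 358 ppm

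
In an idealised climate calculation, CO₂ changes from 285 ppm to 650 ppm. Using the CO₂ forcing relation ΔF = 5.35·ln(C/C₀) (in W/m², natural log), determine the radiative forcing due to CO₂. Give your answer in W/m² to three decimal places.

CO₂ absorption bands are partially saturated, so forcing scales with the logarithm of the concentration ratio.
CO₂: 5.35 × ln(650/285) = 5.35 × ln(2.28070) = 5.35 × 0.82448 = 4.4110 W/m².

ΔF = 4.411 W/m²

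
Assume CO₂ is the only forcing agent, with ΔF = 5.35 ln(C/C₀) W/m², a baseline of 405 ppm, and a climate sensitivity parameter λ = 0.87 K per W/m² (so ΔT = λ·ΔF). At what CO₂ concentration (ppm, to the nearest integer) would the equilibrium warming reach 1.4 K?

C ≈ 547 ppm

Required forcing: ΔF = ΔT/λ = 1.4/0.87 = 1.6092 W/m².
Then ln(C/405) = ΔF/5.35 = 1.6092/5.35 = 0.30079.
So C = 405 × e^0.30079 = 405 × 1.35093 = 547.13 ppm.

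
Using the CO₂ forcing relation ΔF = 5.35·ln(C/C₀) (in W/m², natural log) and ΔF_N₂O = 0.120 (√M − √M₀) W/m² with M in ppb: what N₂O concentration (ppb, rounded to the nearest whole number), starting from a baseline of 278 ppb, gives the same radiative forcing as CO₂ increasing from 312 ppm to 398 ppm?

CO₂ forcing: 5.35 × ln(398/312) = 5.35 × 0.243449 = 1.30245 W/m².
Set 0.120(√M − √278) = 1.30245: √M = 1.30245/0.120 + √278 = 10.8538 + 16.6733 = 27.5271.
M = (27.5271)² = 757.74 ppb.

M ≈ 758 ppb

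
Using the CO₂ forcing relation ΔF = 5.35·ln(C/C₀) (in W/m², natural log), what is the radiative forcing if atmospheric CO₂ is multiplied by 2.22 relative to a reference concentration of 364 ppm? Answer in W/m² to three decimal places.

Because the forcing depends only on the ratio C/C₀, the initial concentration does not enter.
ΔF = 5.35 × ln(2.22) = 5.35 × 0.79751 = 4.2667 W/m².

ΔF = 4.267 W/m²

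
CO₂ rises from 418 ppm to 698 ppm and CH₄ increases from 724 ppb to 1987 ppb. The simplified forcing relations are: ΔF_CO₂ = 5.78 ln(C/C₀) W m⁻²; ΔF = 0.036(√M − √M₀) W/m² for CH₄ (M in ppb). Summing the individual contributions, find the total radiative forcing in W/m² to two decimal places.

CO₂: 5.78 × ln(698/418) = 5.78 × ln(1.66986) = 5.78 × 0.51274 = 2.9636 W/m².
CH₄: 0.036 × (√1987 − √724) = 0.036 × (44.5758 − 26.9072) = 0.036 × 17.6686 = 0.6361 W/m².
Total ΔF = 2.9636 + 0.6361 = 3.5997 W/m².

ΔF = 3.60 W/m²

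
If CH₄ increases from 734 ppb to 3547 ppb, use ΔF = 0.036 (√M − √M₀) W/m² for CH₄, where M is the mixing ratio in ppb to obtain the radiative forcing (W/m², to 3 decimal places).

ΔF = 1.169 W/m²

CH₄: 0.036 × (√3547 − √734) = 0.036 × (59.5567 − 27.0924) = 0.036 × 32.4643 = 1.1687 W/m².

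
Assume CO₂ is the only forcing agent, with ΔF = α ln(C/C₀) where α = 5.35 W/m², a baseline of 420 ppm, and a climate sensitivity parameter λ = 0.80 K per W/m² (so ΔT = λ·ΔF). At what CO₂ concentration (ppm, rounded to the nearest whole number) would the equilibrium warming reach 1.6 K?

C ≈ 610 ppm

Required forcing: ΔF = ΔT/λ = 1.6/0.80 = 2.0000 W/m².
Then ln(C/420) = ΔF/5.35 = 2.0000/5.35 = 0.37383.
So C = 420 × e^0.37383 = 420 × 1.45329 = 610.38 ppm.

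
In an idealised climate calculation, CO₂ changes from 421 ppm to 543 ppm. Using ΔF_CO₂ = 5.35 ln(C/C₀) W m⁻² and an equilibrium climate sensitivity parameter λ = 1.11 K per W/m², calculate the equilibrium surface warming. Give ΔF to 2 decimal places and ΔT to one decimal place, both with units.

ΔF = 1.36 W/m²; ΔT = 1.5 K

CO₂: 5.35 × ln(543/421) = 5.35 × ln(1.28979) = 5.35 × 0.25448 = 1.3615 W/m².
ΔT = λ ΔF = 1.11 × 1.36 = 1.5096 K.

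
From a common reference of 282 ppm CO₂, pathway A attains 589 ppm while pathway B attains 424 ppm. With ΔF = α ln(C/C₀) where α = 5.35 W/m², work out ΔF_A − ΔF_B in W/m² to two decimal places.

ΔF_A − ΔF_B = 1.76 W/m²

ΔF_A = 5.35 ln(589/282) = 5.35 × 0.73652 = 3.9404 W/m².
ΔF_B = 5.35 ln(424/282) = 5.35 × 0.40783 = 2.1819 W/m².
Difference: 3.9404 − 2.1819 = 1.7585 W/m².
(Equivalently, ΔF_A − ΔF_B = 5.35 ln(589/424) = 5.35 × 0.32869 = 1.7585 W/m².)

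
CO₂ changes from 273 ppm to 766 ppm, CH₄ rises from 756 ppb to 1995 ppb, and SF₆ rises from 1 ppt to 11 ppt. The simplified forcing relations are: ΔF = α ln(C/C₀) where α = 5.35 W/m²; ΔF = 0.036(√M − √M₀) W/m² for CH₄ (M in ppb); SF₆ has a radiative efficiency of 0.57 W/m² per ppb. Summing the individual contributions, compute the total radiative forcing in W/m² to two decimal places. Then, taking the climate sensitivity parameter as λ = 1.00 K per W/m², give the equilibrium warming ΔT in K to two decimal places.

CO₂: 5.35 × ln(766/273) = 5.35 × ln(2.80586) = 5.35 × 1.03171 = 5.5196 W/m².
CH₄: 0.036 × (√1995 − √756) = 0.036 × (44.6654 − 27.4955) = 0.036 × 17.1699 = 0.6181 W/m².
SF₆: Δ = 11 − 1 = 10 ppt = 0.010 ppb; ΔF = 0.57 × 0.010 = 0.0057 W/m².
Total ΔF = 5.5196 + 0.6181 + 0.0057 = 6.1434 W/m².
ΔT = λ ΔF = 1.00 × 6.14 = 6.1400 K.

ΔF = 6.14 W/m²; ΔT = 6.14 K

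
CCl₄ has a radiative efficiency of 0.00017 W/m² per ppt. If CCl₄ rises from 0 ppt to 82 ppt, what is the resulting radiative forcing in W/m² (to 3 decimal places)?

ΔF = 0.014 W/m²

CCl₄: ΔF = 0.00017 × (82 − 0) = 0.00017 × 82 = 0.0139 W/m².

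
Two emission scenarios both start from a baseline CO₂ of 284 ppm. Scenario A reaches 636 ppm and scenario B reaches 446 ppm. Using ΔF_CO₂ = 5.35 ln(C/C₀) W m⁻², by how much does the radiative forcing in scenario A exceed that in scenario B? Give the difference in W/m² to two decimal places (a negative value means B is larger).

ΔF_A − ΔF_B = 1.90 W/m²

ΔF_A = 5.35 ln(636/284) = 5.35 × 0.80622 = 4.3133 W/m².
ΔF_B = 5.35 ln(446/284) = 5.35 × 0.45134 = 2.4147 W/m².
Difference: 4.3133 − 2.4147 = 1.8986 W/m².
(Equivalently, ΔF_A − ΔF_B = 5.35 ln(636/446) = 5.35 × 0.35488 = 1.8986 W/m².)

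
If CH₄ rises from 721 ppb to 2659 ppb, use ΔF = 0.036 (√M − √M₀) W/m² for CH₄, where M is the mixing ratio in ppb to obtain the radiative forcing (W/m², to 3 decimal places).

CH₄: 0.036 × (√2659 − √721) = 0.036 × (51.5655 − 26.8514) = 0.036 × 24.7141 = 0.8897 W/m².

ΔF = 0.890 W/m²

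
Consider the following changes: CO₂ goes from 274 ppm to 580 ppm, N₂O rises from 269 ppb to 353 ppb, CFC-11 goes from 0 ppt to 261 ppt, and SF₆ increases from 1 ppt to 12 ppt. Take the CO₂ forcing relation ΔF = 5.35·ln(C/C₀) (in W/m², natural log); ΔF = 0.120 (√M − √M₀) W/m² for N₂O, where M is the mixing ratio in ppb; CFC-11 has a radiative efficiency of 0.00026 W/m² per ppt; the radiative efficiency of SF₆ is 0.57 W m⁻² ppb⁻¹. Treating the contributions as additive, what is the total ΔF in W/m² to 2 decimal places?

ΔF = 4.37 W/m²

CO₂: 5.35 × ln(580/274) = 5.35 × ln(2.11679) = 5.35 × 0.74990 = 4.0120 W/m².
N₂O: 0.120 × (√353 − √269) = 0.120 × (18.7883 − 16.4012) = 0.120 × 2.3871 = 0.2865 W/m².
CFC-11: ΔF = 0.00026 × (261 − 0) = 0.00026 × 261 = 0.0679 W/m².
SF₆: Δ = 12 − 1 = 11 ppt = 0.011 ppb; ΔF = 0.57 × 0.011 = 0.0063 W/m².
Total ΔF = 4.0120 + 0.2865 + 0.0679 + 0.0063 = 4.3727 W/m².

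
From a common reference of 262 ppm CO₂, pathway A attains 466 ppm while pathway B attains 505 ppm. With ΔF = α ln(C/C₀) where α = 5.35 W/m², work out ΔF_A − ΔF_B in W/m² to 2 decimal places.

ΔF_A = 5.35 ln(466/262) = 5.35 × 0.57584 = 3.0807 W/m².
ΔF_B = 5.35 ln(505/262) = 5.35 × 0.65621 = 3.5107 W/m².
Difference: 3.0807 − 3.5107 = -0.4300 W/m².
(Equivalently, ΔF_A − ΔF_B = 5.35 ln(466/505) = 5.35 × -0.08037 = -0.4300 W/m².)

ΔF_A − ΔF_B = -0.43 W/m²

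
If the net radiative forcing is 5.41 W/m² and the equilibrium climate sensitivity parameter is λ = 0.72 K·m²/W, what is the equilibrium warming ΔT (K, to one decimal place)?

ΔT = 3.9 K

ΔT = λ ΔF = 0.72 × 5.41 = 3.8952 K.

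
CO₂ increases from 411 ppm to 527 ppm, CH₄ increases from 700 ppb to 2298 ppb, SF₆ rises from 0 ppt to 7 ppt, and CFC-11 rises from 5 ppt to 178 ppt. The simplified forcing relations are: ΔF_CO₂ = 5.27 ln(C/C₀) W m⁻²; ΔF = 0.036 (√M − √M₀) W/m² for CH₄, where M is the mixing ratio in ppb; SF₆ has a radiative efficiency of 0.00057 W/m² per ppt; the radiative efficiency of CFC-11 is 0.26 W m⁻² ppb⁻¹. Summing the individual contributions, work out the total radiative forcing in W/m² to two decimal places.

CO₂: 5.27 × ln(527/411) = 5.27 × ln(1.28224) = 5.27 × 0.24861 = 1.3102 W/m².
CH₄: 0.036 × (√2298 − √700) = 0.036 × (47.9375 − 26.4575) = 0.036 × 21.4800 = 0.7733 W/m².
SF₆: ΔF = 0.00057 × (7 − 0) = 0.00057 × 7 = 0.0040 W/m².
CFC-11: Δ = 178 − 5 = 173 ppt = 0.173 ppb; ΔF = 0.26 × 0.173 = 0.0450 W/m².
Total ΔF = 1.3102 + 0.7733 + 0.0040 + 0.0450 = 2.1325 W/m².

ΔF = 2.13 W/m²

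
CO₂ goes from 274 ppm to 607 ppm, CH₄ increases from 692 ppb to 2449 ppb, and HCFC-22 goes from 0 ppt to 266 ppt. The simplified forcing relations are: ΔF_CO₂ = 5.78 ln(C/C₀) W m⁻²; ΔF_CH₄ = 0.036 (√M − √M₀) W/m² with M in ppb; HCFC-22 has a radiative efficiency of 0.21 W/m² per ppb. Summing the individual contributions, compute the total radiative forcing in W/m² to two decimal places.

ΔF = 5.49 W/m²

CO₂: 5.78 × ln(607/274) = 5.78 × ln(2.21533) = 5.78 × 0.79540 = 4.5974 W/m².
CH₄: 0.036 × (√2449 − √692) = 0.036 × (49.4874 − 26.3059) = 0.036 × 23.1815 = 0.8345 W/m².
HCFC-22: Δ = 266 − 0 = 266 ppt = 0.266 ppb; ΔF = 0.21 × 0.266 = 0.0559 W/m².
Total ΔF = 4.5974 + 0.8345 + 0.0559 = 5.4878 W/m².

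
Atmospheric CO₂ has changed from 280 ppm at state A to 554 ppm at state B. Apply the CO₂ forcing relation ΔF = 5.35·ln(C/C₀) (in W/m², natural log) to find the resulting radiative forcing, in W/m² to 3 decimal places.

CO₂ absorption bands are partially saturated, so forcing scales with the logarithm of the concentration ratio.
CO₂: 5.35 × ln(554/280) = 5.35 × ln(1.97857) = 5.35 × 0.68237 = 3.6507 W/m².

ΔF = 3.651 W/m²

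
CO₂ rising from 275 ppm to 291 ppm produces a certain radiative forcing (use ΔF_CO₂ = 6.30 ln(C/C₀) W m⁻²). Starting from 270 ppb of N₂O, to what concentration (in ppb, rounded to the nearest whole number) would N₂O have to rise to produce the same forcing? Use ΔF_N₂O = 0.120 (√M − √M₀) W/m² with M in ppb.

CO₂ forcing: 6.30 × ln(291/275) = 6.30 × 0.056552 = 0.35628 W/m².
Set 0.120(√M − √270) = 0.35628: √M = 0.35628/0.120 + √270 = 2.9690 + 16.4317 = 19.4007.
M = (19.4007)² = 376.39 ppb.

M ≈ 376 ppb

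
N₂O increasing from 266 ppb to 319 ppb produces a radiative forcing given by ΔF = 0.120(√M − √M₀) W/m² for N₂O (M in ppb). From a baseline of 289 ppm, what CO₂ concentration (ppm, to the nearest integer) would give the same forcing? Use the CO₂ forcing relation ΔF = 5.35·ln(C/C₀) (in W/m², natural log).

N₂O forcing: 0.120 × (√319 − √266) = 0.120 × (17.8606 − 16.3095) = 0.120 × 1.5511 = 0.18613 W/m².
Set 5.35 ln(C/289) = 0.18613: ln(C/289) = 0.18613/5.35 = 0.03479, so C = 289 × e^0.03479 = 289 × 1.03540 = 299.23 ppm.

C ≈ 299 ppm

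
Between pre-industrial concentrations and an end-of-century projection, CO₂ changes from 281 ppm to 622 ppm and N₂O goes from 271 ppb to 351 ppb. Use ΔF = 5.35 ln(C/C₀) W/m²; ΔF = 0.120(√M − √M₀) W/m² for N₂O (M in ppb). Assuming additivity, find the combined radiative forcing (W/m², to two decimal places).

CO₂: 5.35 × ln(622/281) = 5.35 × ln(2.21352) = 5.35 × 0.79458 = 4.2510 W/m².
N₂O: 0.120 × (√351 − √271) = 0.120 × (18.7350 − 16.4621) = 0.120 × 2.2729 = 0.2727 W/m².
Total ΔF = 4.2510 + 0.2727 = 4.5237 W/m².

ΔF = 4.52 W/m²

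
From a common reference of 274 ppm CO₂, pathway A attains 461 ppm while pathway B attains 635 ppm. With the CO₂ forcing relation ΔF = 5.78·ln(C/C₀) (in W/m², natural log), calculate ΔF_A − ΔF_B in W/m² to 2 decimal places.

ΔF_A = 5.78 ln(461/274) = 5.78 × 0.52027 = 3.0072 W/m².
ΔF_B = 5.78 ln(635/274) = 5.78 × 0.84050 = 4.8581 W/m².
Difference: 3.0072 − 4.8581 = -1.8509 W/m².
(Equivalently, ΔF_A − ΔF_B = 5.78 ln(461/635) = 5.78 × -0.32023 = -1.8509 W/m².)

ΔF_A − ΔF_B = -1.85 W/m²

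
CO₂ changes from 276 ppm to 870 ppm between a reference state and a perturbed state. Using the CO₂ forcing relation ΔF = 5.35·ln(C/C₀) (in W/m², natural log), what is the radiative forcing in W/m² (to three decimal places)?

CO₂: 5.35 × ln(870/276) = 5.35 × ln(3.15217) = 5.35 × 1.14809 = 6.1423 W/m².

ΔF = 6.142 W/m²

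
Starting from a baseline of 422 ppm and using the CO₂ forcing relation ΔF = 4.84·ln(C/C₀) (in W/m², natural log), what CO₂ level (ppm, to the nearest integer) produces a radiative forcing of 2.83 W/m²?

Set 4.84 ln(C/422) = 2.83, so ln(C/422) = 2.83/4.84 = 0.58471.
Then C/422 = e^0.58471 = 1.79447, giving C = 422 × 1.79447 = 757.27 ppm.

C ≈ 757 ppm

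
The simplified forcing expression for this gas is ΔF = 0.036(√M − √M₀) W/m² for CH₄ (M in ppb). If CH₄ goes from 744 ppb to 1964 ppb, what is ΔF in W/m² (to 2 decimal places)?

CH₄: 0.036 × (√1964 − √744) = 0.036 × (44.3170 − 27.2764) = 0.036 × 17.0406 = 0.6135 W/m².

ΔF = 0.61 W/m²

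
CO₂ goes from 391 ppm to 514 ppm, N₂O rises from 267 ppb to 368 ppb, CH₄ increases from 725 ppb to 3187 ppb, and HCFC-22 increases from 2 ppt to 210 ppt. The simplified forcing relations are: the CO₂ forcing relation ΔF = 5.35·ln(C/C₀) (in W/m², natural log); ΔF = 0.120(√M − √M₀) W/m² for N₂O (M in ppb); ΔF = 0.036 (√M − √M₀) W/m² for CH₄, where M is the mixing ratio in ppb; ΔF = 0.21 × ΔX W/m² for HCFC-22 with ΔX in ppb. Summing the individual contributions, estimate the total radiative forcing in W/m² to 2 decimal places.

CO₂: 5.35 × ln(514/391) = 5.35 × ln(1.31458) = 5.35 × 0.27352 = 1.4633 W/m².
N₂O: 0.120 × (√368 − √267) = 0.120 × (19.1833 − 16.3401) = 0.120 × 2.8432 = 0.3412 W/m².
CH₄: 0.036 × (√3187 − √725) = 0.036 × (56.4535 − 26.9258) = 0.036 × 29.5277 = 1.0630 W/m².
HCFC-22: Δ = 210 − 2 = 208 ppt = 0.208 ppb; ΔF = 0.21 × 0.208 = 0.0437 W/m².
Total ΔF = 1.4633 + 0.3412 + 1.0630 + 0.0437 = 2.9112 W/m².

ΔF = 2.91 W/m²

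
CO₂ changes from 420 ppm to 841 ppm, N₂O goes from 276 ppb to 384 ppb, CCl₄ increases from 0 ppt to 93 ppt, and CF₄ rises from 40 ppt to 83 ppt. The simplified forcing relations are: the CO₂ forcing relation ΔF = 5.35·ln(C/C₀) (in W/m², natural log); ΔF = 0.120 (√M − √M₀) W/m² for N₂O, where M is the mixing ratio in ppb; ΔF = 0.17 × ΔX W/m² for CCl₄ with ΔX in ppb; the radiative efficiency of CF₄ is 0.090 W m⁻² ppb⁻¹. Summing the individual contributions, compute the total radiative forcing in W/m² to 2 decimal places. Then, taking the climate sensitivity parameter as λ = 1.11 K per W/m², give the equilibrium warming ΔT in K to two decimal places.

CO₂: 5.35 × ln(841/420) = 5.35 × ln(2.00238) = 5.35 × 0.69434 = 3.7147 W/m².
N₂O: 0.120 × (√384 − √276) = 0.120 × (19.5959 − 16.6132) = 0.120 × 2.9827 = 0.3579 W/m².
CCl₄: Δ = 93 − 0 = 93 ppt = 0.093 ppb; ΔF = 0.17 × 0.093 = 0.0158 W/m².
CF₄: Δ = 83 − 40 = 43 ppt = 0.043 ppb; ΔF = 0.090 × 0.043 = 0.0039 W/m².
Total ΔF = 3.7147 + 0.3579 + 0.0158 + 0.0039 = 4.0923 W/m².
ΔT = λ ΔF = 1.11 × 4.09 = 4.5399 K.

ΔF = 4.09 W/m²; ΔT = 4.54 K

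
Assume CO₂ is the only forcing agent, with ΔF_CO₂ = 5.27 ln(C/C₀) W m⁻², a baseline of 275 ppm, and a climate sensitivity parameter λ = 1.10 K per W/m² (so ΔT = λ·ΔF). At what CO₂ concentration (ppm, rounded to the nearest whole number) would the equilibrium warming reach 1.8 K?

Required forcing: ΔF = ΔT/λ = 1.8/1.10 = 1.6364 W/m².
Then ln(C/275) = ΔF/5.27 = 1.6364/5.27 = 0.31051.
So C = 275 × e^0.31051 = 275 × 1.36412 = 375.13 ppm.

C ≈ 375 ppm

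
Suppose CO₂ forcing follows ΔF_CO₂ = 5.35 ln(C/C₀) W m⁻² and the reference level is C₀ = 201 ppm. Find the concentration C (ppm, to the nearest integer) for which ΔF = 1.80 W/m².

Set 5.35 ln(C/201) = 1.80, so ln(C/201) = 1.80/5.35 = 0.33645.
Then C/201 = e^0.33645 = 1.39997, giving C = 201 × 1.39997 = 281.39 ppm.

C ≈ 281 ppm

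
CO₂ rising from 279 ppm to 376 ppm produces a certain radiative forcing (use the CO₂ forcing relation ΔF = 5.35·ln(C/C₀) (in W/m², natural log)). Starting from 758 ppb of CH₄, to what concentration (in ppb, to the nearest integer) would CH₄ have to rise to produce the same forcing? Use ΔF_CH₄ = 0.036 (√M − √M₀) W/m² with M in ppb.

M ≈ 5166 ppb

CO₂ forcing: 5.35 × ln(376/279) = 5.35 × 0.298377 = 1.59632 W/m².
Set 0.036(√M − √758) = 1.59632: √M = 1.59632/0.036 + √758 = 44.3422 + 27.5318 = 71.8740.
M = (71.8740)² = 5165.87 ppb.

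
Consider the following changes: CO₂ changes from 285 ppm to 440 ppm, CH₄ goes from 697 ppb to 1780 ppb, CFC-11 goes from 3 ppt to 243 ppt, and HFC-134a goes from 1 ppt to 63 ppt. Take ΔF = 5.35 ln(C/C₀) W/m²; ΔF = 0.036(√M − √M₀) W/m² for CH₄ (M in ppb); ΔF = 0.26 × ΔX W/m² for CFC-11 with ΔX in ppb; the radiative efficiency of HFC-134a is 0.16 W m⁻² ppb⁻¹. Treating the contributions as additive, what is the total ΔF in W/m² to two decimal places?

ΔF = 2.96 W/m²

CO₂: 5.35 × ln(440/285) = 5.35 × ln(1.54386) = 5.35 × 0.43429 = 2.3235 W/m².
CH₄: 0.036 × (√1780 − √697) = 0.036 × (42.1900 − 26.4008) = 0.036 × 15.7892 = 0.5684 W/m².
CFC-11: Δ = 243 − 3 = 240 ppt = 0.240 ppb; ΔF = 0.26 × 0.240 = 0.0624 W/m².
HFC-134a: Δ = 63 − 1 = 62 ppt = 0.062 ppb; ΔF = 0.16 × 0.062 = 0.0099 W/m².
Total ΔF = 2.3235 + 0.5684 + 0.0624 + 0.0099 = 2.9642 W/m².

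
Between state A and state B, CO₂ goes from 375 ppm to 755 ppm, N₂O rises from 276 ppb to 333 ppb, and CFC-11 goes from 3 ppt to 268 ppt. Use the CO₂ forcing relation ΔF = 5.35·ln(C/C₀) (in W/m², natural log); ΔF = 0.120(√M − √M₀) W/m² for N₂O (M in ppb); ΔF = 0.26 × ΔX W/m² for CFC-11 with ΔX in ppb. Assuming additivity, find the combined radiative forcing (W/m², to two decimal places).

ΔF = 4.01 W/m²

CO₂: 5.35 × ln(755/375) = 5.35 × ln(2.01333) = 5.35 × 0.69979 = 3.7439 W/m².
N₂O: 0.120 × (√333 − √276) = 0.120 × (18.2483 − 16.6132) = 0.120 × 1.6351 = 0.1962 W/m².
CFC-11: Δ = 268 − 3 = 265 ppt = 0.265 ppb; ΔF = 0.26 × 0.265 = 0.0689 W/m².
Total ΔF = 3.7439 + 0.1962 + 0.0689 = 4.0090 W/m².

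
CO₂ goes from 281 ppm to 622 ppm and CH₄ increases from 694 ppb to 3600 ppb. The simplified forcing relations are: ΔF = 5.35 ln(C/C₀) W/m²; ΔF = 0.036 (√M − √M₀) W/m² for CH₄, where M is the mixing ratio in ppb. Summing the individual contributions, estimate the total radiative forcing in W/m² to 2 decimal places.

CO₂: 5.35 × ln(622/281) = 5.35 × ln(2.21352) = 5.35 × 0.79458 = 4.2510 W/m².
CH₄: 0.036 × (√3600 − √694) = 0.036 × (60.0000 − 26.3439) = 0.036 × 33.6561 = 1.2116 W/m².
Total ΔF = 4.2510 + 1.2116 = 5.4626 W/m².

ΔF = 5.46 W/m²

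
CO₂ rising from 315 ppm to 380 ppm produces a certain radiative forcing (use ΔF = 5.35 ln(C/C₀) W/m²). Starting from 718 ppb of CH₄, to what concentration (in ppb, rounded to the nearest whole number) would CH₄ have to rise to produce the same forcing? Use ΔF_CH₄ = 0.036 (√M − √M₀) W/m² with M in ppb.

CO₂ forcing: 5.35 × ln(380/315) = 5.35 × 0.187599 = 1.00365 W/m².
Set 0.036(√M − √718) = 1.00365: √M = 1.00365/0.036 + √718 = 27.8792 + 26.7955 = 54.6747.
M = (54.6747)² = 2989.32 ppb.

M ≈ 2989 ppb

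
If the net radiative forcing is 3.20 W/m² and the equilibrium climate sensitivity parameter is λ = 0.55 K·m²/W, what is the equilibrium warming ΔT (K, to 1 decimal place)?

ΔT = λ ΔF = 0.55 × 3.20 = 1.7600 K.

ΔT = 1.8 K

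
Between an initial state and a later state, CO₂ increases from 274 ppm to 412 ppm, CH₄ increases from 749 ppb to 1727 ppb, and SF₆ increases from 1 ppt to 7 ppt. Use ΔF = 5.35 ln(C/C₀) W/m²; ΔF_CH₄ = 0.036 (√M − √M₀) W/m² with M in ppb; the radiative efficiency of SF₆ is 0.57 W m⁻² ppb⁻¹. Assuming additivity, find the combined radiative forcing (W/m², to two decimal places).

ΔF = 2.70 W/m²

CO₂: 5.35 × ln(412/274) = 5.35 × ln(1.50365) = 5.35 × 0.40790 = 2.1823 W/m².
CH₄: 0.036 × (√1727 − √749) = 0.036 × (41.5572 − 27.3679) = 0.036 × 14.1893 = 0.5108 W/m².
SF₆: Δ = 7 − 1 = 6 ppt = 0.006 ppb; ΔF = 0.57 × 0.006 = 0.0034 W/m².
Total ΔF = 2.1823 + 0.5108 + 0.0034 = 2.6965 W/m².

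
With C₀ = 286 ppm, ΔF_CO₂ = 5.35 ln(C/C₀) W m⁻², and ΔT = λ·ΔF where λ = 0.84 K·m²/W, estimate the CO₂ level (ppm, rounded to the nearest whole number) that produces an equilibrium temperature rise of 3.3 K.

Required forcing: ΔF = ΔT/λ = 3.3/0.84 = 3.9286 W/m².
Then ln(C/286) = ΔF/5.35 = 3.9286/5.35 = 0.73432.
So C = 286 × e^0.73432 = 286 × 2.08406 = 596.04 ppm.

C ≈ 596 ppm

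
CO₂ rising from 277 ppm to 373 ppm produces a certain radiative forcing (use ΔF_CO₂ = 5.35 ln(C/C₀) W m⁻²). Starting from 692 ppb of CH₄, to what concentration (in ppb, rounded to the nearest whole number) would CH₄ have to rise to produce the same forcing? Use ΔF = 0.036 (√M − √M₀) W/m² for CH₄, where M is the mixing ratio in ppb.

CO₂ forcing: 5.35 × ln(373/277) = 5.35 × 0.297561 = 1.59195 W/m².
Set 0.036(√M − √692) = 1.59195: √M = 1.59195/0.036 + √692 = 44.2208 + 26.3059 = 70.5267.
M = (70.5267)² = 4974.02 ppb.

M ≈ 4974 ppb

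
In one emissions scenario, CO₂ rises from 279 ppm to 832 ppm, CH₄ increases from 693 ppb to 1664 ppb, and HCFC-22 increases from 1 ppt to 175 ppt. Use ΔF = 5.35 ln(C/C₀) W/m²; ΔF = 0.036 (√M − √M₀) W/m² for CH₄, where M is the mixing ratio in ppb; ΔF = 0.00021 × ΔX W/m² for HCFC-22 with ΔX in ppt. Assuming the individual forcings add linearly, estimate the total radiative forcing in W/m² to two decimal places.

CO₂: 5.35 × ln(832/279) = 5.35 × ln(2.98208) = 5.35 × 1.09262 = 5.8455 W/m².
CH₄: 0.036 × (√1664 − √693) = 0.036 × (40.7922 − 26.3249) = 0.036 × 14.4673 = 0.5208 W/m².
HCFC-22: ΔF = 0.00021 × (175 − 1) = 0.00021 × 174 = 0.0365 W/m².
Total ΔF = 5.8455 + 0.5208 + 0.0365 = 6.4028 W/m².

ΔF = 6.40 W/m²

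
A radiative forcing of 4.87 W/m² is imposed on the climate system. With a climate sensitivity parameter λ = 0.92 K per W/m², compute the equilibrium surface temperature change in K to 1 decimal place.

ΔT = λ ΔF = 0.92 × 4.87 = 4.4804 K.

ΔT = 4.5 K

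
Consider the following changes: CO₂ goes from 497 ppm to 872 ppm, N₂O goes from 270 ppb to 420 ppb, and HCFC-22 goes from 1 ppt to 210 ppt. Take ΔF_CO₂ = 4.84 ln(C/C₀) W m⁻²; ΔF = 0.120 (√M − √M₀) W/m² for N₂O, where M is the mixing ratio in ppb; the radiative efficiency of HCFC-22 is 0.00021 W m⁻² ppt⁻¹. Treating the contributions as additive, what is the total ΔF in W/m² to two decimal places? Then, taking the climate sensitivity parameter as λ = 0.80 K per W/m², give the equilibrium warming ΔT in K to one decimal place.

ΔF = 3.25 W/m²; ΔT = 2.6 K

CO₂: 4.84 × ln(872/497) = 4.84 × ln(1.75453) = 4.84 × 0.56220 = 2.7210 W/m².
N₂O: 0.120 × (√420 − √270) = 0.120 × (20.4939 − 16.4317) = 0.120 × 4.0622 = 0.4875 W/m².
HCFC-22: ΔF = 0.00021 × (210 − 1) = 0.00021 × 209 = 0.0439 W/m².
Total ΔF = 2.7210 + 0.4875 + 0.0439 = 3.2524 W/m².
ΔT = λ ΔF = 0.80 × 3.25 = 2.6000 K.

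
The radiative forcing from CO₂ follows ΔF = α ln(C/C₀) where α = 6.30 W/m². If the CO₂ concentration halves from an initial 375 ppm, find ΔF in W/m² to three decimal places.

ΔF = -4.367 W/m²

ΔF = 6.30 × ln(0.5) = 6.30 × -0.69315 = -4.3668 W/m².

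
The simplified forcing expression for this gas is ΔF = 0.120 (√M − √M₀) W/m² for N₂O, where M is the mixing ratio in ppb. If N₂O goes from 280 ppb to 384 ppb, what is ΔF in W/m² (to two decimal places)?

N₂O: 0.120 × (√384 − √280) = 0.120 × (19.5959 − 16.7332) = 0.120 × 2.8627 = 0.3435 W/m².

ΔF = 0.34 W/m²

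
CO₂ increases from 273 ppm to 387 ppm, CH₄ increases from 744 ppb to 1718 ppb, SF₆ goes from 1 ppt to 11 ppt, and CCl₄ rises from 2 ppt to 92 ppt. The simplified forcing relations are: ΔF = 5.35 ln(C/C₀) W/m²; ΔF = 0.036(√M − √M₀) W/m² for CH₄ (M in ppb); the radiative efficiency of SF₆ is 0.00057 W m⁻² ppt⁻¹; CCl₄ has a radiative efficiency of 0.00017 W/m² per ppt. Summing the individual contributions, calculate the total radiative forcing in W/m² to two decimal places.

ΔF = 2.40 W/m²

CO₂: 5.35 × ln(387/273) = 5.35 × ln(1.41758) = 5.35 × 0.34895 = 1.8669 W/m².
CH₄: 0.036 × (√1718 − √744) = 0.036 × (41.4488 − 27.2764) = 0.036 × 14.1724 = 0.5102 W/m².
SF₆: ΔF = 0.00057 × (11 − 1) = 0.00057 × 10 = 0.0057 W/m².
CCl₄: ΔF = 0.00017 × (92 − 2) = 0.00017 × 90 = 0.0153 W/m².
Total ΔF = 1.8669 + 0.5102 + 0.0057 + 0.0153 = 2.3981 W/m².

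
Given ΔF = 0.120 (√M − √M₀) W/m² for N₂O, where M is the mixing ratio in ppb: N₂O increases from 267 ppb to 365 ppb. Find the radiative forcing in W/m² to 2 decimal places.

N₂O: 0.120 × (√365 − √267) = 0.120 × (19.1050 − 16.3401) = 0.120 × 2.7649 = 0.3318 W/m².

ΔF = 0.33 W/m²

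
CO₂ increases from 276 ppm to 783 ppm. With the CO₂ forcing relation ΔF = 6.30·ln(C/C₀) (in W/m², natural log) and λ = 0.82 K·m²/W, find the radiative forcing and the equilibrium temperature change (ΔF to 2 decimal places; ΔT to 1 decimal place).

CO₂: 6.30 × ln(783/276) = 6.30 × ln(2.83696) = 6.30 × 1.04273 = 6.5692 W/m².
ΔT = λ ΔF = 0.82 × 6.57 = 5.3874 K.

ΔF = 6.57 W/m²; ΔT = 5.4 K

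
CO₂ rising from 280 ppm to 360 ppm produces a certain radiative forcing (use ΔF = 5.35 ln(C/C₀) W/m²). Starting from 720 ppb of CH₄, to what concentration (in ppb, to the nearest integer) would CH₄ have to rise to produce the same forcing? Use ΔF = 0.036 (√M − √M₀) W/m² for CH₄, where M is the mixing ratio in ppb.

M ≈ 4119 ppb

CO₂ forcing: 5.35 × ln(360/280) = 5.35 × 0.251314 = 1.34453 W/m².
Set 0.036(√M − √720) = 1.34453: √M = 1.34453/0.036 + √720 = 37.3481 + 26.8328 = 64.1809.
M = (64.1809)² = 4119.19 ppb.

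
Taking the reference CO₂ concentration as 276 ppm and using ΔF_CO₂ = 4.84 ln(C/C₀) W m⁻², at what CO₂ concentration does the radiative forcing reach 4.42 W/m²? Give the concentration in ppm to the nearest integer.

Set 4.84 ln(C/276) = 4.42, so ln(C/276) = 4.42/4.84 = 0.91322.
Then C/276 = e^0.91322 = 2.49233, giving C = 276 × 2.49233 = 687.88 ppm.

C ≈ 688 ppm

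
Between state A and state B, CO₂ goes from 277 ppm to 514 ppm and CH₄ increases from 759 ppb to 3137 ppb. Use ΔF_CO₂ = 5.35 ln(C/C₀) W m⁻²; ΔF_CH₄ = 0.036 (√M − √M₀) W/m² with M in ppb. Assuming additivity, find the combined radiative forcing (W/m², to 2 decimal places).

CO₂: 5.35 × ln(514/277) = 5.35 × ln(1.85560) = 5.35 × 0.61821 = 3.3074 W/m².
CH₄: 0.036 × (√3137 − √759) = 0.036 × (56.0089 − 27.5500) = 0.036 × 28.4589 = 1.0245 W/m².
Total ΔF = 3.3074 + 1.0245 = 4.3319 W/m².

ΔF = 4.33 W/m²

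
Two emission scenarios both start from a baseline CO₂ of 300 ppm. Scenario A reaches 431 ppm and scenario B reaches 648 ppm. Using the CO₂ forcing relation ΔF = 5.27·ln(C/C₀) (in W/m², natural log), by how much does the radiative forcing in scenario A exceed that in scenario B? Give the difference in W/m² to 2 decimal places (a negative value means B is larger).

ΔF_A − ΔF_B = -2.15 W/m²

ΔF_A = 5.27 ln(431/300) = 5.27 × 0.36233 = 1.9095 W/m².
ΔF_B = 5.27 ln(648/300) = 5.27 × 0.77011 = 4.0585 W/m².
Difference: 1.9095 − 4.0585 = -2.1490 W/m².
(Equivalently, ΔF_A − ΔF_B = 5.27 ln(431/648) = 5.27 × -0.40778 = -2.1490 W/m².)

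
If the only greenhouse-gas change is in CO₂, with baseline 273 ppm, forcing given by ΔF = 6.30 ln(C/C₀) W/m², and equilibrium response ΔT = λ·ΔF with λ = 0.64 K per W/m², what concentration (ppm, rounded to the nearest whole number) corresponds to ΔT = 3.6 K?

C ≈ 667 ppm

Required forcing: ΔF = ΔT/λ = 3.6/0.64 = 5.6250 W/m².
Then ln(C/273) = ΔF/6.30 = 5.6250/6.30 = 0.89286.
So C = 273 × e^0.89286 = 273 × 2.44210 = 666.69 ppm.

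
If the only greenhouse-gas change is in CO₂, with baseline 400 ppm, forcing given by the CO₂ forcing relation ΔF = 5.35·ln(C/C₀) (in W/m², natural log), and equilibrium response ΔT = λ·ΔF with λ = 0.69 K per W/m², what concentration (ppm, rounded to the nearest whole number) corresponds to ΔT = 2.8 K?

Required forcing: ΔF = ΔT/λ = 2.8/0.69 = 4.0580 W/m².
Then ln(C/400) = ΔF/5.35 = 4.0580/5.35 = 0.75850.
So C = 400 × e^0.75850 = 400 × 2.13507 = 854.03 ppm.

C ≈ 854 ppm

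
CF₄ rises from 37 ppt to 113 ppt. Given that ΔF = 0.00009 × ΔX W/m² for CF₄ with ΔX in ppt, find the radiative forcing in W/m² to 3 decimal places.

ΔF = 0.007 W/m²

CF₄: ΔF = 0.00009 × (113 − 37) = 0.00009 × 76 = 0.0068 W/m².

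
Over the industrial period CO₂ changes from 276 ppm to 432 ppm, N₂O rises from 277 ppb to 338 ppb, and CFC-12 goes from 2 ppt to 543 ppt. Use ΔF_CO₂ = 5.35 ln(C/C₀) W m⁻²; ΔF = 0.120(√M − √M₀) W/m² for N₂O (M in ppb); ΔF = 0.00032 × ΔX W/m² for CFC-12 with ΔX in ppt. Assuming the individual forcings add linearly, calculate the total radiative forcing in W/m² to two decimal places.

ΔF = 2.78 W/m²

CO₂: 5.35 × ln(432/276) = 5.35 × ln(1.56522) = 5.35 × 0.44803 = 2.3970 W/m².
N₂O: 0.120 × (√338 − √277) = 0.120 × (18.3848 − 16.6433) = 0.120 × 1.7415 = 0.2090 W/m².
CFC-12: ΔF = 0.00032 × (543 − 2) = 0.00032 × 541 = 0.1731 W/m².
Total ΔF = 2.3970 + 0.2090 + 0.1731 = 2.7791 W/m².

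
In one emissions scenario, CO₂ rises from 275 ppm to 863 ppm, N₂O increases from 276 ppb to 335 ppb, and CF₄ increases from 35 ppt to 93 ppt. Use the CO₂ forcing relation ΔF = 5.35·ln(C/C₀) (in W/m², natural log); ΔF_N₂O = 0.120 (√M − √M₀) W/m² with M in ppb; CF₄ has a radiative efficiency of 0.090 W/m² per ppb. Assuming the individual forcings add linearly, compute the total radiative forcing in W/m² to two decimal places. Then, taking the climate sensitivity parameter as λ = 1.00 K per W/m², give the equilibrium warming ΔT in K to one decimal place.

CO₂: 5.35 × ln(863/275) = 5.35 × ln(3.13818) = 5.35 × 1.14364 = 6.1185 W/m².
N₂O: 0.120 × (√335 − √276) = 0.120 × (18.3030 − 16.6132) = 0.120 × 1.6898 = 0.2028 W/m².
CF₄: Δ = 93 − 35 = 58 ppt = 0.058 ppb; ΔF = 0.090 × 0.058 = 0.0052 W/m².
Total ΔF = 6.1185 + 0.2028 + 0.0052 = 6.3265 W/m².
ΔT = λ ΔF = 1.00 × 6.33 = 6.3300 K.

ΔF = 6.33 W/m²; ΔT = 6.3 K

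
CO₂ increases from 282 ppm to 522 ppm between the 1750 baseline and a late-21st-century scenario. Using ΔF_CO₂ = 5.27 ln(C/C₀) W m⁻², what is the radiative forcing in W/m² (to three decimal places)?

ΔF = 3.245 W/m²

CO₂: 5.27 × ln(522/282) = 5.27 × ln(1.85106) = 5.27 × 0.61576 = 3.2451 W/m².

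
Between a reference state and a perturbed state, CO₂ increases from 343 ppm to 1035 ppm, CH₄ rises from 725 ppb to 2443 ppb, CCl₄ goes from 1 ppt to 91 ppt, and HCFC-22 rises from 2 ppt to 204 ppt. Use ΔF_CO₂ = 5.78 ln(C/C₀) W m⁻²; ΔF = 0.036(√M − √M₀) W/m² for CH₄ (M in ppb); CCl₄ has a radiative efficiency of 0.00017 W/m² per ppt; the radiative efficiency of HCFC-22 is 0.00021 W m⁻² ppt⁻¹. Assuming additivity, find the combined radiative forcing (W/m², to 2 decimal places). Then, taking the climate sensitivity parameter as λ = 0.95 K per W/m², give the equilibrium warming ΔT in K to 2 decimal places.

CO₂: 5.78 × ln(1035/343) = 5.78 × ln(3.01749) = 5.78 × 1.10443 = 6.3836 W/m².
CH₄: 0.036 × (√2443 − √725) = 0.036 × (49.4267 − 26.9258) = 0.036 × 22.5009 = 0.8100 W/m².
CCl₄: ΔF = 0.00017 × (91 − 1) = 0.00017 × 90 = 0.0153 W/m².
HCFC-22: ΔF = 0.00021 × (204 − 2) = 0.00021 × 202 = 0.0424 W/m².
Total ΔF = 6.3836 + 0.8100 + 0.0153 + 0.0424 = 7.2513 W/m².
ΔT = λ ΔF = 0.95 × 7.25 = 6.8875 K.

ΔF = 7.25 W/m²; ΔT = 6.89 K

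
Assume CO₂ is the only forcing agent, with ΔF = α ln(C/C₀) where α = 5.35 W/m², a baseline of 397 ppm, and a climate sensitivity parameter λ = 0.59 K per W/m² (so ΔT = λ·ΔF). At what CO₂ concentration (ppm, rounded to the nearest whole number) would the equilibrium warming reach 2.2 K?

C ≈ 797 ppm

Required forcing: ΔF = ΔT/λ = 2.2/0.59 = 3.7288 W/m².
Then ln(C/397) = ΔF/5.35 = 3.7288/5.35 = 0.69697.
So C = 397 × e^0.69697 = 397 × 2.00766 = 797.04 ppm.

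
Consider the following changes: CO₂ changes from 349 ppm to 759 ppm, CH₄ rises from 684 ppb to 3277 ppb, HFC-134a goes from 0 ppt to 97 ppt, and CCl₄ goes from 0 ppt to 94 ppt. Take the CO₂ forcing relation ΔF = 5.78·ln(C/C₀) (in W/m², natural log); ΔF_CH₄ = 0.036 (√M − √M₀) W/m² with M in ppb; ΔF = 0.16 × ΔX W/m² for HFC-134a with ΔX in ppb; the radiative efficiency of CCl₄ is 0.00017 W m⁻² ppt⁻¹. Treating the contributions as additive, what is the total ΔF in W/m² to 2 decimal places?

ΔF = 5.64 W/m²

CO₂: 5.78 × ln(759/349) = 5.78 × ln(2.17479) = 5.78 × 0.77693 = 4.4907 W/m².
CH₄: 0.036 × (√3277 − √684) = 0.036 × (57.2451 − 26.1534) = 0.036 × 31.0917 = 1.1193 W/m².
HFC-134a: Δ = 97 − 0 = 97 ppt = 0.097 ppb; ΔF = 0.16 × 0.097 = 0.0155 W/m².
CCl₄: ΔF = 0.00017 × (94 − 0) = 0.00017 × 94 = 0.0160 W/m².
Total ΔF = 4.4907 + 1.1193 + 0.0155 + 0.0160 = 5.6415 W/m².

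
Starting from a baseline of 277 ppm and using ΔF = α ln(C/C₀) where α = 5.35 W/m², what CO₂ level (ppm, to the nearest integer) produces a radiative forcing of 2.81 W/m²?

Set 5.35 ln(C/277) = 2.81, so ln(C/277) = 2.81/5.35 = 0.52523.
Then C/277 = e^0.52523 = 1.69085, giving C = 277 × 1.69085 = 468.37 ppm.

C ≈ 468 ppm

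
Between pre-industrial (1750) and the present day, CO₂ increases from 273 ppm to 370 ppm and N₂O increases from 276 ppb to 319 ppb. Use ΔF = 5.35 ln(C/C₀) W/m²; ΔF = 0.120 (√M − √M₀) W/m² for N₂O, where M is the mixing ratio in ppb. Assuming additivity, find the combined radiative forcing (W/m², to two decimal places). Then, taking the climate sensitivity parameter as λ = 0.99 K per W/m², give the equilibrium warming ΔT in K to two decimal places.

CO₂: 5.35 × ln(370/273) = 5.35 × ln(1.35531) = 5.35 × 0.30403 = 1.6266 W/m².
N₂O: 0.120 × (√319 − √276) = 0.120 × (17.8606 − 16.6132) = 0.120 × 1.2474 = 0.1497 W/m².
Total ΔF = 1.6266 + 0.1497 = 1.7763 W/m².
ΔT = λ ΔF = 0.99 × 1.78 = 1.7622 K.

ΔF = 1.78 W/m²; ΔT = 1.76 K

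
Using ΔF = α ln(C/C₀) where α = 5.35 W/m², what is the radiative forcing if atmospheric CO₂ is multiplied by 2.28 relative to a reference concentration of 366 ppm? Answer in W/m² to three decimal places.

ΔF = 4.409 W/m²

ΔF = 5.35 × ln(2.28) = 5.35 × 0.82418 = 4.4094 W/m².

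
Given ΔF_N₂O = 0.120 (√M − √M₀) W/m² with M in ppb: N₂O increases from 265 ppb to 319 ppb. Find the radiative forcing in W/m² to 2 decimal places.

N₂O: 0.120 × (√319 − √265) = 0.120 × (17.8606 − 16.2788) = 0.120 × 1.5818 = 0.1898 W/m².

ΔF = 0.19 W/m²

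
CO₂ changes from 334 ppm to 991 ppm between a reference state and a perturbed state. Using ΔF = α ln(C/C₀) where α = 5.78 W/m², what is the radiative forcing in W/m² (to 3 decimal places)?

ΔF = 6.286 W/m²

CO₂: 5.78 × ln(991/334) = 5.78 × ln(2.96707) = 5.78 × 1.08757 = 6.2862 W/m².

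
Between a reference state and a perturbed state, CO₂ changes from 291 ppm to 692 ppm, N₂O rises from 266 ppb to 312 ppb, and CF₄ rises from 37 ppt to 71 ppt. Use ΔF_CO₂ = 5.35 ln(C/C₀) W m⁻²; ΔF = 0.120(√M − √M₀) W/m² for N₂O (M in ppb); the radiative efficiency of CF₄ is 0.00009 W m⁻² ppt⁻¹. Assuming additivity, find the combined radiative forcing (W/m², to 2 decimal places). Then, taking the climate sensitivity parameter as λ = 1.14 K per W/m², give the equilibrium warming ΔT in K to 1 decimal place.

ΔF = 4.80 W/m²; ΔT = 5.5 K

CO₂: 5.35 × ln(692/291) = 5.35 × ln(2.37801) = 5.35 × 0.86626 = 4.6345 W/m².
N₂O: 0.120 × (√312 − √266) = 0.120 × (17.6635 − 16.3095) = 0.120 × 1.3540 = 0.1625 W/m².
CF₄: ΔF = 0.00009 × (71 − 37) = 0.00009 × 34 = 0.0031 W/m².
Total ΔF = 4.6345 + 0.1625 + 0.0031 = 4.8001 W/m².
ΔT = λ ΔF = 1.14 × 4.80 = 5.4720 K.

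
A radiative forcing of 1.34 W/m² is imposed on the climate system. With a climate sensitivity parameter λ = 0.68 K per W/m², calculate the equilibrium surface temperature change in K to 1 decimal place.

ΔT = 0.9 K

ΔT = λ ΔF = 0.68 × 1.34 = 0.9112 K.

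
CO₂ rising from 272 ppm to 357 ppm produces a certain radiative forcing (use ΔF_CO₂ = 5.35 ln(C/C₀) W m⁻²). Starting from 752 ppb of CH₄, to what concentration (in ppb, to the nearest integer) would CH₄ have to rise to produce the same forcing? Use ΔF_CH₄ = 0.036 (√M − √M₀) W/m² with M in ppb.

CO₂ forcing: 5.35 × ln(357/272) = 5.35 × 0.271934 = 1.45485 W/m².
Set 0.036(√M − √752) = 1.45485: √M = 1.45485/0.036 + √752 = 40.4125 + 27.4226 = 67.8351.
M = (67.8351)² = 4601.60 ppb.

M ≈ 4602 ppb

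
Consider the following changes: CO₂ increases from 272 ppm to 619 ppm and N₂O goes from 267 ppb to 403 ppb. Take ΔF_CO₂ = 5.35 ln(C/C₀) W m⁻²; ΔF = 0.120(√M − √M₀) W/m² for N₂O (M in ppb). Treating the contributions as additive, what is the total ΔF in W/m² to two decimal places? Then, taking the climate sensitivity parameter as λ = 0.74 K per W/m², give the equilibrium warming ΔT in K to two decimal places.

CO₂: 5.35 × ln(619/272) = 5.35 × ln(2.27574) = 5.35 × 0.82231 = 4.3994 W/m².
N₂O: 0.120 × (√403 − √267) = 0.120 × (20.0749 − 16.3401) = 0.120 × 3.7348 = 0.4482 W/m².
Total ΔF = 4.3994 + 0.4482 = 4.8476 W/m².
ΔT = λ ΔF = 0.74 × 4.85 = 3.5890 K.

ΔF = 4.85 W/m²; ΔT = 3.59 K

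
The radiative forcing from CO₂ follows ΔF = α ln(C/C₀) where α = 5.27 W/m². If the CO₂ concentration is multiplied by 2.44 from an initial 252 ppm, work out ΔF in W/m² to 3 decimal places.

ΔF = 4.701 W/m²

ΔF = 5.27 × ln(2.44) = 5.27 × 0.89200 = 4.7008 W/m².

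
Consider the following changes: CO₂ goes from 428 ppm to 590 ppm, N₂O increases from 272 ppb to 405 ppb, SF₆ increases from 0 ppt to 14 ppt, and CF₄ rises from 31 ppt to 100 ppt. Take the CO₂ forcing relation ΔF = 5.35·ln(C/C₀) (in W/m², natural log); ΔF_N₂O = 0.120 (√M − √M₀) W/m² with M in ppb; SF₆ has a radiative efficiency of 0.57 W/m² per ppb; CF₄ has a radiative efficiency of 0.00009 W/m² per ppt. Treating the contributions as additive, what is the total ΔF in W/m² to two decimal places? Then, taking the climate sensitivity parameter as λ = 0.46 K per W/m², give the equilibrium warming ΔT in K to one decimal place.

ΔF = 2.17 W/m²; ΔT = 1.0 K

CO₂: 5.35 × ln(590/428) = 5.35 × ln(1.37850) = 5.35 × 0.32100 = 1.7174 W/m².
N₂O: 0.120 × (√405 − √272) = 0.120 × (20.1246 − 16.4924) = 0.120 × 3.6322 = 0.4359 W/m².
SF₆: Δ = 14 − 0 = 14 ppt = 0.014 ppb; ΔF = 0.57 × 0.014 = 0.0080 W/m².
CF₄: ΔF = 0.00009 × (100 − 31) = 0.00009 × 69 = 0.0062 W/m².
Total ΔF = 1.7174 + 0.4359 + 0.0080 + 0.0062 = 2.1675 W/m².
ΔT = λ ΔF = 0.46 × 2.17 = 0.9982 K.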